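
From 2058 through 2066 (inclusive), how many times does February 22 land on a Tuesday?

1

Day of week of February 22 in each year:
2058: Fri, 2059: Sat, 2060: Sun, 2061: Tue ✓, 2062: Wed, 2063: Thu, 2064: Fri, 2065: Sun, 2066: Mon
Tuesdays: 2061.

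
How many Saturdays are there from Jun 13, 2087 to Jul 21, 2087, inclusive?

Jun 13, 2087 is a Friday.
From Jun 13, 2087 to Jul 21, 2087 is 39 days inclusive.
39 = 7 × 5 + 4, so there are 5 full weeks plus 4 extra days.
Each full week contributes one Saturday: 5 so far.
The 4 extra days are Friday, Saturday, Sunday, Monday — 1 of them qualifies.
Total: 5 + 1 = 6.

6 Saturdays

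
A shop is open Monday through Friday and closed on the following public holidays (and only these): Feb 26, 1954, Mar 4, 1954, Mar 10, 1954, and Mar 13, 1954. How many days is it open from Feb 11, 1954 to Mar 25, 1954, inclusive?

Feb 11, 1954 is a Thursday.
The range spans 43 days (inclusive of both endpoints).
43 = 7 × 6 + 1, so there are 6 full weeks plus 1 extra day.
Each full week contributes 5 weekdays (Mon–Fri): 6 × 5 = 30.
The 1 extra day is Thursday — 1 of them qualifies.
Total: 30 + 1 = 31.
Holidays: Feb 26, 1954 (Fri); Mar 4, 1954 (Thu); Mar 10, 1954 (Wed); Mar 13, 1954 (Sat).
3 of the 4 holidays fall on weekdays; the rest are weekends and were already excluded.
Business days: 31 − 3 = 28.

28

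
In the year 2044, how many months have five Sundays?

A month has five Sundays exactly when Sunday falls within its first (length − 28) days.
Jan: 31 days, starts Fri → 5 of Fri, Sat, Sun ✓
Feb: 29 days, starts Mon → 5 of Mon
Mar: 31 days, starts Tue → 5 of Tue, Wed, Thu
Apr: 30 days, starts Fri → 5 of Fri, Sat
May: 31 days, starts Sun → 5 of Sun, Mon, Tue ✓
Jun: 30 days, starts Wed → 5 of Wed, Thu
Jul: 31 days, starts Fri → 5 of Fri, Sat, Sun ✓
Aug: 31 days, starts Mon → 5 of Mon, Tue, Wed
Sep: 30 days, starts Thu → 5 of Thu, Fri
Oct: 31 days, starts Sat → 5 of Sat, Sun, Mon ✓
Nov: 30 days, starts Tue → 5 of Tue, Wed
Dec: 31 days, starts Thu → 5 of Thu, Fri, Sat
Months with five Sundays: Jan, May, Jul, Oct.

4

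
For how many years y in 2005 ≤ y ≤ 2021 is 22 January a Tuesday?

Day of week of January 22 in each year:
2005: Sat, 2006: Sun, 2007: Mon, 2008: Tue ✓, 2009: Thu, 2010: Fri, 2011: Sat, 2012: Sun, 2013: Tue ✓, 2014: Wed, 2015: Thu, 2016: Fri, 2017: Sun, 2018: Mon, 2019: Tue ✓, 2020: Wed, 2021: Fri
Tuesdays: 2008, 2013, 2019.

3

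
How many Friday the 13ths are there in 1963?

2

The 13th falls on a Friday when the month's 13th has weekday Fri.
Jan 13 is Sun; Feb 13 is Wed; Mar 13 is Wed; Apr 13 is Sat; May 13 is Mon; Jun 13 is Thu; Jul 13 is Sat; Aug 13 is Tue; Sep 13 is Fri ✓; Oct 13 is Sun; Nov 13 is Wed; Dec 13 is Fri ✓.
Friday the 13ths: Sep, Dec.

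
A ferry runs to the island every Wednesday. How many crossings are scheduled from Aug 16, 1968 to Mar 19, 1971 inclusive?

Aug 16, 1968 is a Friday.
From Aug 16, 1968 to Mar 19, 1971 is 946 days inclusive.
946 = 7 × 135 + 1, so there are 135 full weeks plus 1 extra day.
Each full week contributes one Wednesday: 135 so far.
The 1 extra day is Friday — none qualify.
Total: 135 + 0 = 135.

135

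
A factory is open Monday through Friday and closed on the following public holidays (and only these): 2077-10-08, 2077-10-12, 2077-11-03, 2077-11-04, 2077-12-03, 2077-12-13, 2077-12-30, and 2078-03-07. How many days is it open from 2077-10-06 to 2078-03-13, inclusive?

105 working days

2077-10-06 is a Wednesday.
The range spans 159 days (inclusive of both endpoints).
159 = 7 × 22 + 5, so there are 22 full weeks plus 5 extra days.
Each full week contributes 5 weekdays (Mon–Fri): 22 × 5 = 110.
The 5 extra days are Wednesday, Thursday, Friday, Saturday, Sunday — 3 of them qualify.
Total: 110 + 3 = 113.
Holidays: 2077-10-08 (Fri); 2077-10-12 (Tue); 2077-11-03 (Wed); 2077-11-04 (Thu); 2077-12-03 (Fri); 2077-12-13 (Mon); 2077-12-30 (Thu); 2078-03-07 (Mon).
All 8 holidays fall on weekdays, so subtract 8.
Business days: 113 − 8 = 105.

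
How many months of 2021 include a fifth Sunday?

4

A month has five Sundays exactly when Sunday falls within its first (length − 28) days.
Jan: 31 days, starts Fri → 5 of Fri, Sat, Sun ✓
Feb: 28 days, starts Mon → 5 of (none)
Mar: 31 days, starts Mon → 5 of Mon, Tue, Wed
Apr: 30 days, starts Thu → 5 of Thu, Fri
May: 31 days, starts Sat → 5 of Sat, Sun, Mon ✓
Jun: 30 days, starts Tue → 5 of Tue, Wed
Jul: 31 days, starts Thu → 5 of Thu, Fri, Sat
Aug: 31 days, starts Sun → 5 of Sun, Mon, Tue ✓
Sep: 30 days, starts Wed → 5 of Wed, Thu
Oct: 31 days, starts Fri → 5 of Fri, Sat, Sun ✓
Nov: 30 days, starts Mon → 5 of Mon, Tue
Dec: 31 days, starts Wed → 5 of Wed, Thu, Fri
Months with five Sundays: Jan, May, Aug, Oct.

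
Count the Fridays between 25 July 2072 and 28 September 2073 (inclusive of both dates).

61

25 July 2072 is a Monday.
From 25 July 2072 to 28 September 2073 is 431 days inclusive.
431 = 7 × 61 + 4, so there are 61 full weeks plus 4 extra days.
Each full week contributes one Friday: 61 so far.
The 4 extra days are Mon, Tue, Wed, Thu — none qualify.
Total: 61 + 0 = 61.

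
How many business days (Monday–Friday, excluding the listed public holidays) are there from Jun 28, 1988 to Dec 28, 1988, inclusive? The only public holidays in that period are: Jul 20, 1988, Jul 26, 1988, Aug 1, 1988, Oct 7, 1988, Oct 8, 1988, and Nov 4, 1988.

127 business days

Jun 28, 1988 is a Tuesday.
That's 184 days from start to end, counting both.
184 = 7 × 26 + 2, so there are 26 full weeks plus 2 extra days.
Each full week contributes 5 weekdays (Mon–Fri): 26 × 5 = 130.
The 2 extra days are Tuesday, Wednesday — 2 of them qualify.
Total: 130 + 2 = 132.
Holidays: Jul 20, 1988 (Wed); Jul 26, 1988 (Tue); Aug 1, 1988 (Mon); Oct 7, 1988 (Fri); Oct 8, 1988 (Sat); Nov 4, 1988 (Fri).
5 of the 6 holidays fall on weekdays; the rest are weekends and were already excluded.
Business days: 132 − 5 = 127.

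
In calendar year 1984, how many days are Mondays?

Jan 1, 1984 is a Sunday.
That's 366 days from start to end, counting both.
366 = 7 × 52 + 2, so there are 52 full weeks plus 2 extra days.
Each full week contributes one Monday: 52 so far.
The 2 extra days are Sunday, Monday — 1 of them qualifies.
Total: 52 + 1 = 53.

53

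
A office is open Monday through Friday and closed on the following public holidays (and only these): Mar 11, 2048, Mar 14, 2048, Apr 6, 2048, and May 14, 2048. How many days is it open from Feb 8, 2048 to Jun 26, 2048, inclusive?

Feb 8, 2048 is a Saturday.
From Feb 8, 2048 to Jun 26, 2048 is 140 days inclusive.
140 = 7 × 20, so the span is exactly 20 full weeks.
Each full week contributes 5 weekdays (Mon–Fri): 20 × 5 = 100.
Holidays: Mar 11, 2048 (Wed); Mar 14, 2048 (Sat); Apr 6, 2048 (Mon); May 14, 2048 (Thu).
3 of the 4 holidays fall on weekdays; the rest are weekends and were already excluded.
Business days: 100 − 3 = 97.

97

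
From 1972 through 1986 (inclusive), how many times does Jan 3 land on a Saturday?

2

Day of week of January 3 in each year:
1972: Mon, 1973: Wed, 1974: Thu, 1975: Fri, 1976: Sat ✓, 1977: Mon, 1978: Tue, 1979: Wed, 1980: Thu, 1981: Sat ✓, 1982: Sun, 1983: Mon, 1984: Tue, 1985: Thu, 1986: Fri
Saturdays: 1976, 1981.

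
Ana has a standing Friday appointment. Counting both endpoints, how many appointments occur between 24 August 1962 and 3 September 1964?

24 August 1962 is a Friday.
From 24 August 1962 to 3 September 1964 is 742 days inclusive.
742 = 7 × 106, so the span is exactly 106 full weeks.
Each full week contributes one Friday: 106 so far.

106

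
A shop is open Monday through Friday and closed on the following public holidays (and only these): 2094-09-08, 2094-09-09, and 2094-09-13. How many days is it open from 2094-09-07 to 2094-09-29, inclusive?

2094-09-07 is a Tuesday.
From 2094-09-07 to 2094-09-29 is 23 days inclusive.
23 = 7 × 3 + 2, so there are 3 full weeks plus 2 extra days.
Each full week contributes 5 weekdays (Mon–Fri): 3 × 5 = 15.
The 2 extra days are Tuesday, Wednesday — 2 of them qualify.
Total: 15 + 2 = 17.
Holidays: 2094-09-08 (Wed); 2094-09-09 (Thu); 2094-09-13 (Mon).
All 3 holidays fall on weekdays, so subtract 3.
Business days: 17 − 3 = 14.

14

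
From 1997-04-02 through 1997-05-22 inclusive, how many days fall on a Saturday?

7 Saturdays

1997-04-02 is a Wednesday.
The range spans 51 days (inclusive of both endpoints).
51 = 7 × 7 + 2, so there are 7 full weeks plus 2 extra days.
Each full week contributes one Saturday: 7 so far.
The 2 extra days are Wed, Thu — none qualify.
Total: 7 + 0 = 7.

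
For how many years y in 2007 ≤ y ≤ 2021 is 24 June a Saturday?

1

Day of week of June 24 in each year:
2007: Sun, 2008: Tue, 2009: Wed, 2010: Thu, 2011: Fri, 2012: Sun, 2013: Mon, 2014: Tue, 2015: Wed, 2016: Fri, 2017: Sat ✓, 2018: Sun, 2019: Mon, 2020: Wed, 2021: Thu
Saturdays: 2017.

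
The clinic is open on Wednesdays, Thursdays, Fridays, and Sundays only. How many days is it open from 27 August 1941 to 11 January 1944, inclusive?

496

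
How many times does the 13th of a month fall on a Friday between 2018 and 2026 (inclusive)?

Friday-the-13ths by year:
2018: Apr, Jul
2019: Sep, Dec
2020: Mar, Nov
2021: Aug
2022: May
2023: Jan, Oct
2024: Sep, Dec
2025: Jun
2026: Feb, Mar, Nov

16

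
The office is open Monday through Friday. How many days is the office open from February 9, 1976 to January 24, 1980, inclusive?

February 9, 1976 is a Monday.
The range spans 1446 days (inclusive of both endpoints).
1446 = 7 × 206 + 4, so there are 206 full weeks plus 4 extra days.
Each full week contributes 5 weekdays (Mon–Fri): 206 × 5 = 1030.
The 4 extra days are Mon, Tue, Wed, Thu — 4 of them qualify.
Total: 1030 + 4 = 1034.

1034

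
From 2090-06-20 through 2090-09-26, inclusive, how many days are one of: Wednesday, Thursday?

2090-06-20 is a Tuesday.
The range spans 99 days (inclusive of both endpoints).
99 = 7 × 14 + 1, so there are 14 full weeks plus 1 extra day.
Each full week contributes 2 days from the set (Wed, Thu): 14 × 2 = 28.
The 1 extra day is Tue — none qualify.
Total: 28 + 0 = 28.

28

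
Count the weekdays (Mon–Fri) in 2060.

January 1, 2060 is a Thursday.
The range spans 366 days (inclusive of both endpoints).
366 = 7 × 52 + 2, so there are 52 full weeks plus 2 extra days.
Each full week contributes 5 weekdays (Mon–Fri): 52 × 5 = 260.
The 2 extra days are Thu, Fri — 2 of them qualify.
Total: 260 + 2 = 262.

262 weekdays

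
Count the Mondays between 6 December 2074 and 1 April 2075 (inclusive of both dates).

6 December 2074 is a Thursday.
From 6 December 2074 to 1 April 2075 is 117 days inclusive.
117 = 7 × 16 + 5, so there are 16 full weeks plus 5 extra days.
Each full week contributes one Monday: 16 so far.
The 5 extra days are Thu, Fri, Sat, Sun, Mon — 1 of them qualifies.
Total: 16 + 1 = 17.

17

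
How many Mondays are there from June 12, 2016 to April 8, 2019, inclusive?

June 12, 2016 is a Sunday.
That's 1031 days from start to end, counting both.
1031 = 7 × 147 + 2, so there are 147 full weeks plus 2 extra days.
Each full week contributes one Monday: 147 so far.
The 2 extra days are Sunday, Monday — 1 of them qualifies.
Total: 147 + 1 = 148.

148 Mondays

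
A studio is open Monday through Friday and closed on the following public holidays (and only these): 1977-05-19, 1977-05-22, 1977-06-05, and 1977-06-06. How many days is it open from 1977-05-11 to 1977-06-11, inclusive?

1977-05-11 is a Wednesday.
From 1977-05-11 to 1977-06-11 is 32 days inclusive.
32 = 7 × 4 + 4, so there are 4 full weeks plus 4 extra days.
Each full week contributes 5 weekdays (Mon–Fri): 4 × 5 = 20.
The 4 extra days are Wednesday, Thursday, Friday, Saturday — 3 of them qualify.
Total: 20 + 3 = 23.
Holidays: 1977-05-19 (Thu); 1977-05-22 (Sun); 1977-06-05 (Sun); 1977-06-06 (Mon).
2 of the 4 holidays fall on weekdays; the rest are weekends and were already excluded.
Business days: 23 − 2 = 21.

21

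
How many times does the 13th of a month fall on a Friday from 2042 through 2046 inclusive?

9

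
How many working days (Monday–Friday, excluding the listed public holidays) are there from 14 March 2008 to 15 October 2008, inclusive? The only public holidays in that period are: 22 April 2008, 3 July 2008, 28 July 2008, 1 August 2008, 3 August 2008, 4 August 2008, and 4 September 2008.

148

14 March 2008 is a Friday.
That's 216 days from start to end, counting both.
216 = 7 × 30 + 6, so there are 30 full weeks plus 6 extra days.
Each full week contributes 5 weekdays (Mon–Fri): 30 × 5 = 150.
The 6 extra days are Friday, Saturday, Sunday, Monday, Tuesday, Wednesday — 4 of them qualify.
Total: 150 + 4 = 154.
Holidays: 22 April 2008 (Tue); 3 July 2008 (Thu); 28 July 2008 (Mon); 1 August 2008 (Fri); 3 August 2008 (Sun); 4 August 2008 (Mon); 4 September 2008 (Thu).
6 of the 7 holidays fall on weekdays; the rest are weekends and were already excluded.
Business days: 154 − 6 = 148.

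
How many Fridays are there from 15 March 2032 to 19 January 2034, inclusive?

96

15 March 2032 is a Monday.
From 15 March 2032 to 19 January 2034 is 676 days inclusive.
676 = 7 × 96 + 4, so there are 96 full weeks plus 4 extra days.
Each full week contributes one Friday: 96 so far.
The 4 extra days are Monday, Tuesday, Wednesday, Thursday — none qualify.
Total: 96 + 0 = 96.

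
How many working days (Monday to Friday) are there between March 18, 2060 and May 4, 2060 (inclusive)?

March 18, 2060 is a Thursday.
That's 48 days from start to end, counting both.
48 = 7 × 6 + 6, so there are 6 full weeks plus 6 extra days.
Each full week contributes 5 weekdays (Mon–Fri): 6 × 5 = 30.
The 6 extra days are Thu, Fri, Sat, Sun, Mon, Tue — 4 of them qualify.
Total: 30 + 4 = 34.

34 weekdays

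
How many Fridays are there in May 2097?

5

May 1, 2097 is a Wednesday.
The range spans 31 days (inclusive of both endpoints).
31 = 7 × 4 + 3, so there are 4 full weeks plus 3 extra days.
Each full week contributes one Friday: 4 so far.
The 3 extra days are Wed, Thu, Fri — 1 of them qualifies.
Total: 4 + 1 = 5.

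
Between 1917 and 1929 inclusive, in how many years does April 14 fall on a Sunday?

Day of week of April 14 in each year:
1917: Sat, 1918: Sun ✓, 1919: Mon, 1920: Wed, 1921: Thu, 1922: Fri, 1923: Sat, 1924: Mon, 1925: Tue, 1926: Wed, 1927: Thu, 1928: Sat, 1929: Sun ✓
Sundays: 1918, 1929.

2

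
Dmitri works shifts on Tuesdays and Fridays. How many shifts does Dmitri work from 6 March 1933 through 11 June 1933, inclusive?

6 March 1933 is a Monday.
From 6 March 1933 to 11 June 1933 is 98 days inclusive.
98 = 7 × 14, so the span is exactly 14 full weeks.
Each full week contributes 2 days from the set (Tue, Fri): 14 × 2 = 28.

28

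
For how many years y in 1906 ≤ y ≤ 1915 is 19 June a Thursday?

1

Day of week of June 19 in each year:
1906: Tue, 1907: Wed, 1908: Fri, 1909: Sat, 1910: Sun, 1911: Mon, 1912: Wed, 1913: Thu ✓, 1914: Fri, 1915: Sat
Thursdays: 1913.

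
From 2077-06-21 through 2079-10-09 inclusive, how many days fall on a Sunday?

2077-06-21 is a Monday.
From 2077-06-21 to 2079-10-09 is 841 days inclusive.
841 = 7 × 120 + 1, so there are 120 full weeks plus 1 extra day.
Each full week contributes one Sunday: 120 so far.
The 1 extra day is Mon — none qualify.
Total: 120 + 0 = 120.

120 Sundays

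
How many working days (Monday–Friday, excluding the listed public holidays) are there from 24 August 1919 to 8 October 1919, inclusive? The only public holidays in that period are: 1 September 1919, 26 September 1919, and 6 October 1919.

24 August 1919 is a Sunday.
The range spans 46 days (inclusive of both endpoints).
46 = 7 × 6 + 4, so there are 6 full weeks plus 4 extra days.
Each full week contributes 5 weekdays (Mon–Fri): 6 × 5 = 30.
The 4 extra days are Sunday, Monday, Tuesday, Wednesday — 3 of them qualify.
Total: 30 + 3 = 33.
Holidays: 1 September 1919 (Mon); 26 September 1919 (Fri); 6 October 1919 (Mon).
All 3 holidays fall on weekdays, so subtract 3.
Business days: 33 − 3 = 30.

30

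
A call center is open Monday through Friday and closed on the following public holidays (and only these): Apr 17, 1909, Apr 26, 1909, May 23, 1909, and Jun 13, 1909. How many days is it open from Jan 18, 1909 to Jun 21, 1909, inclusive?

Jan 18, 1909 is a Monday.
From Jan 18, 1909 to Jun 21, 1909 is 155 days inclusive.
155 = 7 × 22 + 1, so there are 22 full weeks plus 1 extra day.
Each full week contributes 5 weekdays (Mon–Fri): 22 × 5 = 110.
The 1 extra day is Monday — 1 of them qualifies.
Total: 110 + 1 = 111.
Holidays: Apr 17, 1909 (Sat); Apr 26, 1909 (Mon); May 23, 1909 (Sun); Jun 13, 1909 (Sun).
1 of the 4 holidays fall on weekdays; the rest are weekends and were already excluded.
Business days: 111 − 1 = 110.

110 working days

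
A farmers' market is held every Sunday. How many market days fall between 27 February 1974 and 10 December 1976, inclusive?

145 Sundays

27 February 1974 is a Wednesday.
That's 1018 days from start to end, counting both.
1018 = 7 × 145 + 3, so there are 145 full weeks plus 3 extra days.
Each full week contributes one Sunday: 145 so far.
The 3 extra days are Wednesday, Thursday, Friday — none qualify.
Total: 145 + 0 = 145.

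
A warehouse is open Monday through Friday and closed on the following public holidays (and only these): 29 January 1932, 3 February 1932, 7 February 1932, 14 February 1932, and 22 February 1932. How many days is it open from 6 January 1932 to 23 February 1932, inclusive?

32 working days

6 January 1932 is a Wednesday.
From 6 January 1932 to 23 February 1932 is 49 days inclusive.
49 = 7 × 7, so the span is exactly 7 full weeks.
Each full week contributes 5 weekdays (Mon–Fri): 7 × 5 = 35.
Total: 35.
Holidays: 29 January 1932 (Fri); 3 February 1932 (Wed); 7 February 1932 (Sun); 14 February 1932 (Sun); 22 February 1932 (Mon).
3 of the 5 holidays fall on weekdays; the rest are weekends and were already excluded.
Business days: 35 − 3 = 32.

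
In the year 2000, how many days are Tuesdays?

52

Jan 1, 2000 is a Saturday.
The range spans 366 days (inclusive of both endpoints).
366 = 7 × 52 + 2, so there are 52 full weeks plus 2 extra days.
Each full week contributes one Tuesday: 52 so far.
The 2 extra days are Sat, Sun — none qualify.
Total: 52 + 0 = 52.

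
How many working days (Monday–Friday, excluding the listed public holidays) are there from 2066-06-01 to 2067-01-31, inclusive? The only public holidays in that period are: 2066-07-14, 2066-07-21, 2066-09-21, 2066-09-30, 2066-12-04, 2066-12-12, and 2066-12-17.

170

2066-06-01 is a Tuesday.
From 2066-06-01 to 2067-01-31 is 245 days inclusive.
245 = 7 × 35, so the span is exactly 35 full weeks.
Each full week contributes 5 weekdays (Mon–Fri): 35 × 5 = 175.
Total: 175.
Holidays: 2066-07-14 (Wed); 2066-07-21 (Wed); 2066-09-21 (Tue); 2066-09-30 (Thu); 2066-12-04 (Sat); 2066-12-12 (Sun); 2066-12-17 (Fri).
5 of the 7 holidays fall on weekdays; the rest are weekends and were already excluded.
Business days: 175 − 5 = 170.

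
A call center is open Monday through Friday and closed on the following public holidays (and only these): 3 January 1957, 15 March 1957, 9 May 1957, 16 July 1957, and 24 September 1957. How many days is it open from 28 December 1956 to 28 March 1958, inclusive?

28 December 1956 is a Friday.
The range spans 456 days (inclusive of both endpoints).
456 = 7 × 65 + 1, so there are 65 full weeks plus 1 extra day.
Each full week contributes 5 weekdays (Mon–Fri): 65 × 5 = 325.
The 1 extra day is Friday — 1 of them qualifies.
Total: 325 + 1 = 326.
Holidays: 3 January 1957 (Thu); 15 March 1957 (Fri); 9 May 1957 (Thu); 16 July 1957 (Tue); 24 September 1957 (Tue).
All 5 holidays fall on weekdays, so subtract 5.
Business days: 326 − 5 = 321.

321 working days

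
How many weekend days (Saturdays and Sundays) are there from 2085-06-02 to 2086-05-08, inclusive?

98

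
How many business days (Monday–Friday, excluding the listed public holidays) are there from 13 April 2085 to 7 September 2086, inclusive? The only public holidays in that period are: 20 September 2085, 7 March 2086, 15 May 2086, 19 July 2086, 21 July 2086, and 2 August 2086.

13 April 2085 is a Friday.
That's 513 days from start to end, counting both.
513 = 7 × 73 + 2, so there are 73 full weeks plus 2 extra days.
Each full week contributes 5 weekdays (Mon–Fri): 73 × 5 = 365.
The 2 extra days are Fri, Sat — 1 of them qualifies.
Total: 365 + 1 = 366.
Holidays: 20 September 2085 (Thu); 7 March 2086 (Thu); 15 May 2086 (Wed); 19 July 2086 (Fri); 21 July 2086 (Sun); 2 August 2086 (Fri).
5 of the 6 holidays fall on weekdays; the rest are weekends and were already excluded.
Business days: 366 − 5 = 361.

361 business days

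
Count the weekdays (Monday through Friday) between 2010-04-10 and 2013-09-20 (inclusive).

900 weekdays

2010-04-10 is a Saturday.
The range spans 1260 days (inclusive of both endpoints).
1260 = 7 × 180, so the span is exactly 180 full weeks.
Each full week contributes 5 weekdays (Mon–Fri): 180 × 5 = 900.
Total: 900.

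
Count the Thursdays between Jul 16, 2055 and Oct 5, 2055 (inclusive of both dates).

11 Thursdays

Jul 16, 2055 is a Friday.
That's 82 days from start to end, counting both.
82 = 7 × 11 + 5, so there are 11 full weeks plus 5 extra days.
Each full week contributes one Thursday: 11 so far.
The 5 extra days are Friday, Saturday, Sunday, Monday, Tuesday — none qualify.
Total: 11 + 0 = 11.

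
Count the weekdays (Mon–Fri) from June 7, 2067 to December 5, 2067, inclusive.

June 7, 2067 is a Tuesday.
That's 182 days from start to end, counting both.
182 = 7 × 26, so the span is exactly 26 full weeks.
Each full week contributes 5 weekdays (Mon–Fri): 26 × 5 = 130.

130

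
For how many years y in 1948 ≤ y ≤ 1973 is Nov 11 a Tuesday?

3

Day of week of November 11 in each year:
1948: Thu, 1949: Fri, 1950: Sat, 1951: Sun, 1952: Tue ✓, 1953: Wed, 1954: Thu, 1955: Fri, 1956: Sun, 1957: Mon, 1958: Tue ✓, 1959: Wed, 1960: Fri, 1961: Sat, 1962: Sun, 1963: Mon, 1964: Wed, 1965: Thu, 1966: Fri, 1967: Sat, 1968: Mon, 1969: Tue ✓, 1970: Wed, 1971: Thu, 1972: Sat, 1973: Sun
Tuesdays: 1952, 1958, 1969.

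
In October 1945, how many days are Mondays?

Oct 1, 1945 is a Monday.
From Oct 1, 1945 to Oct 31, 1945 is 31 days inclusive.
31 = 7 × 4 + 3, so there are 4 full weeks plus 3 extra days.
Each full week contributes one Monday: 4 so far.
The 3 extra days are Mon, Tue, Wed — 1 of them qualifies.
Total: 4 + 1 = 5.

5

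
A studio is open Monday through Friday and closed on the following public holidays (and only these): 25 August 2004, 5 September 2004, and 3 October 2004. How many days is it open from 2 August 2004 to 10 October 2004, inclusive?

2 August 2004 is a Monday.
The range spans 70 days (inclusive of both endpoints).
70 = 7 × 10, so the span is exactly 10 full weeks.
Each full week contributes 5 weekdays (Mon–Fri): 10 × 5 = 50.
Total: 50.
Holidays: 25 August 2004 (Wed); 5 September 2004 (Sun); 3 October 2004 (Sun).
1 of the 3 holidays fall on weekdays; the rest are weekends and were already excluded.
Business days: 50 − 1 = 49.

49 working days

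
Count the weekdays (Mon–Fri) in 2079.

260 weekdays

2079-01-01 is a Sunday.
That's 365 days from start to end, counting both.
365 = 7 × 52 + 1, so there are 52 full weeks plus 1 extra day.
Each full week contributes 5 weekdays (Mon–Fri): 52 × 5 = 260.
The 1 extra day is Sunday — none qualify.
Total: 260 + 0 = 260.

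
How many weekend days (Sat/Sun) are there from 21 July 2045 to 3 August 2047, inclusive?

213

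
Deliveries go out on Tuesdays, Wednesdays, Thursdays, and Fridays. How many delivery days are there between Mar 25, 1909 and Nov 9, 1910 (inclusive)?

340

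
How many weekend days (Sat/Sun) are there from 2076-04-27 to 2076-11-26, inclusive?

60

2076-04-27 is a Monday.
From 2076-04-27 to 2076-11-26 is 214 days inclusive.
214 = 7 × 30 + 4, so there are 30 full weeks plus 4 extra days.
Each full week contributes 2 weekend days (Sat, Sun): 30 × 2 = 60.
The 4 extra days are Mon, Tue, Wed, Thu — none qualify.
Total: 60 + 0 = 60.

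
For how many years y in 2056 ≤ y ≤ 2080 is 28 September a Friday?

4

Day of week of September 28 in each year:
2056: Thu, 2057: Fri ✓, 2058: Sat, 2059: Sun, 2060: Tue, 2061: Wed, 2062: Thu, 2063: Fri ✓, 2064: Sun, 2065: Mon, 2066: Tue, 2067: Wed, 2068: Fri ✓, 2069: Sat, 2070: Sun, 2071: Mon, 2072: Wed, 2073: Thu, 2074: Fri ✓, 2075: Sat, 2076: Mon, 2077: Tue, 2078: Wed, 2079: Thu, 2080: Sat
Fridays: 2057, 2063, 2068, 2074.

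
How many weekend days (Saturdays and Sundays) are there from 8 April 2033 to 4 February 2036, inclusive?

8 April 2033 is a Friday.
That's 1033 days from start to end, counting both.
1033 = 7 × 147 + 4, so there are 147 full weeks plus 4 extra days.
Each full week contributes 2 weekend days (Sat, Sun): 147 × 2 = 294.
The 4 extra days are Fri, Sat, Sun, Mon — 2 of them qualify.
Total: 294 + 2 = 296.

296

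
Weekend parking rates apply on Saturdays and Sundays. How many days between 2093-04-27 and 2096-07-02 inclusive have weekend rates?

2093-04-27 is a Monday.
The range spans 1163 days (inclusive of both endpoints).
1163 = 7 × 166 + 1, so there are 166 full weeks plus 1 extra day.
Each full week contributes 2 weekend days (Sat, Sun): 166 × 2 = 332.
The 1 extra day is Mon — none qualify.
Total: 332 + 0 = 332.

332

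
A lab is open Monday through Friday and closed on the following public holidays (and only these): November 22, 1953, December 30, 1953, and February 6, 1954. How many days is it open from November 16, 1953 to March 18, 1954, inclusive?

88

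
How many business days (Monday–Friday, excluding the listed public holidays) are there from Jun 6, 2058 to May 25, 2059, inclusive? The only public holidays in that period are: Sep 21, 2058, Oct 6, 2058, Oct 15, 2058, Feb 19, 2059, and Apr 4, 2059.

Jun 6, 2058 is a Thursday.
From Jun 6, 2058 to May 25, 2059 is 354 days inclusive.
354 = 7 × 50 + 4, so there are 50 full weeks plus 4 extra days.
Each full week contributes 5 weekdays (Mon–Fri): 50 × 5 = 250.
The 4 extra days are Thu, Fri, Sat, Sun — 2 of them qualify.
Total: 250 + 2 = 252.
Holidays: Sep 21, 2058 (Sat); Oct 6, 2058 (Sun); Oct 15, 2058 (Tue); Feb 19, 2059 (Wed); Apr 4, 2059 (Fri).
3 of the 5 holidays fall on weekdays; the rest are weekends and were already excluded.
Business days: 252 − 3 = 249.

249 business days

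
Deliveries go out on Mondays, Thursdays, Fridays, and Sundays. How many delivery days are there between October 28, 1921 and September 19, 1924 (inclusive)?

October 28, 1921 is a Friday.
The range spans 1058 days (inclusive of both endpoints).
1058 = 7 × 151 + 1, so there are 151 full weeks plus 1 extra day.
Each full week contributes 4 days from the set (Mon, Thu, Fri, Sun): 151 × 4 = 604.
The 1 extra day is Friday — 1 of them qualifies.
Total: 604 + 1 = 605.

605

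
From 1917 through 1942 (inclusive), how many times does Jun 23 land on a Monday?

Day of week of June 23 in each year:
1917: Sat, 1918: Sun, 1919: Mon ✓, 1920: Wed, 1921: Thu, 1922: Fri, 1923: Sat, 1924: Mon ✓, 1925: Tue, 1926: Wed, 1927: Thu, 1928: Sat, 1929: Sun, 1930: Mon ✓, 1931: Tue, 1932: Thu, 1933: Fri, 1934: Sat, 1935: Sun, 1936: Tue, 1937: Wed, 1938: Thu, 1939: Fri, 1940: Sun, 1941: Mon ✓, 1942: Tue
Mondays: 1919, 1924, 1930, 1941.

4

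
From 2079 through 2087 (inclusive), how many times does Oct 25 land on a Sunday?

Day of week of October 25 in each year:
2079: Wed, 2080: Fri, 2081: Sat, 2082: Sun ✓, 2083: Mon, 2084: Wed, 2085: Thu, 2086: Fri, 2087: Sat
Sundays: 2082.

1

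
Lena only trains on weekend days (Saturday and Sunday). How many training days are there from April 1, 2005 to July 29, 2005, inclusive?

34

April 1, 2005 is a Friday.
That's 120 days from start to end, counting both.
120 = 7 × 17 + 1, so there are 17 full weeks plus 1 extra day.
Each full week contributes 2 weekend days (Sat, Sun): 17 × 2 = 34.
The 1 extra day is Fri — none qualify.
Total: 34 + 0 = 34.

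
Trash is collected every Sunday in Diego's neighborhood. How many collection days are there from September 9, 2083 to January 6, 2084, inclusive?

17

September 9, 2083 is a Thursday.
From September 9, 2083 to January 6, 2084 is 120 days inclusive.
120 = 7 × 17 + 1, so there are 17 full weeks plus 1 extra day.
Each full week contributes one Sunday: 17 so far.
The 1 extra day is Thu — none qualify.
Total: 17 + 0 = 17.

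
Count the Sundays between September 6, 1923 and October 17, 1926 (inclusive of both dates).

September 6, 1923 is a Thursday.
That's 1138 days from start to end, counting both.
1138 = 7 × 162 + 4, so there are 162 full weeks plus 4 extra days.
Each full week contributes one Sunday: 162 so far.
The 4 extra days are Thursday, Friday, Saturday, Sunday — 1 of them qualifies.
Total: 162 + 1 = 163.

163 Sundays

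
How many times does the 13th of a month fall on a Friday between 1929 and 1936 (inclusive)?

15

Friday-the-13ths by year:
1929: Sep, Dec
1930: Jun
1931: Feb, Mar, Nov
1932: May
1933: Jan, Oct
1934: Apr, Jul
1935: Sep, Dec
1936: Mar, Nov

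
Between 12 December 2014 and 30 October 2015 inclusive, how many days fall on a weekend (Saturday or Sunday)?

92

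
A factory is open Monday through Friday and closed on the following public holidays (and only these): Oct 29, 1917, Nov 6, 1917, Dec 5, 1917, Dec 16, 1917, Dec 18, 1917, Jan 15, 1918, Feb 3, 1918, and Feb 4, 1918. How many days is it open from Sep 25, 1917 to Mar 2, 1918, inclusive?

108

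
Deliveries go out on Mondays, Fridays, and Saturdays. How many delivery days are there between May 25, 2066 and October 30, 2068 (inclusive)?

381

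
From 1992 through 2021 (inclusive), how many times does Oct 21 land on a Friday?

4

Day of week of October 21 in each year:
1992: Wed, 1993: Thu, 1994: Fri ✓, 1995: Sat, 1996: Mon, 1997: Tue, 1998: Wed, 1999: Thu, 2000: Sat, 2001: Sun, 2002: Mon, 2003: Tue, 2004: Thu, 2005: Fri ✓, 2006: Sat, 2007: Sun, 2008: Tue, 2009: Wed, 2010: Thu, 2011: Fri ✓, 2012: Sun, 2013: Mon, 2014: Tue, 2015: Wed, 2016: Fri ✓, 2017: Sat, 2018: Sun, 2019: Mon, 2020: Wed, 2021: Thu
Fridays: 1994, 2005, 2011, 2016.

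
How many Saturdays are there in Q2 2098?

2098-04-01 is a Tuesday.
The range spans 91 days (inclusive of both endpoints).
91 = 7 × 13, so the span is exactly 13 full weeks.
Each full week contributes one Saturday: 13 so far.
Total: 13.

13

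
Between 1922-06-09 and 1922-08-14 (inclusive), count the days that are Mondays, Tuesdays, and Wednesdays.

28

1922-06-09 is a Friday.
That's 67 days from start to end, counting both.
67 = 7 × 9 + 4, so there are 9 full weeks plus 4 extra days.
Each full week contributes 3 days from the set (Mon, Tue, Wed): 9 × 3 = 27.
The 4 extra days are Friday, Saturday, Sunday, Monday — 1 of them qualifies.
Total: 27 + 1 = 28.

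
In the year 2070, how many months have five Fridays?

4

A month has five Fridays exactly when Friday falls within its first (length − 28) days.
Jan: 31 days, starts Wed → 5 of Wed, Thu, Fri ✓
Feb: 28 days, starts Sat → 5 of (none)
Mar: 31 days, starts Sat → 5 of Sat, Sun, Mon
Apr: 30 days, starts Tue → 5 of Tue, Wed
May: 31 days, starts Thu → 5 of Thu, Fri, Sat ✓
Jun: 30 days, starts Sun → 5 of Sun, Mon
Jul: 31 days, starts Tue → 5 of Tue, Wed, Thu
Aug: 31 days, starts Fri → 5 of Fri, Sat, Sun ✓
Sep: 30 days, starts Mon → 5 of Mon, Tue
Oct: 31 days, starts Wed → 5 of Wed, Thu, Fri ✓
Nov: 30 days, starts Sat → 5 of Sat, Sun
Dec: 31 days, starts Mon → 5 of Mon, Tue, Wed
Months with five Fridays: Jan, May, Aug, Oct.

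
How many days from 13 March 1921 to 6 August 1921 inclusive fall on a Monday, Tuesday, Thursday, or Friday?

84

13 March 1921 is a Sunday.
The range spans 147 days (inclusive of both endpoints).
147 = 7 × 21, so the span is exactly 21 full weeks.
Each full week contributes 4 days from the set (Mon, Tue, Thu, Fri): 21 × 4 = 84.
Total: 84.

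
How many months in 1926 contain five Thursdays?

A month has five Thursdays exactly when Thursday falls within its first (length − 28) days.
Jan: 31 days, starts Fri → 5 of Fri, Sat, Sun
Feb: 28 days, starts Mon → 5 of (none)
Mar: 31 days, starts Mon → 5 of Mon, Tue, Wed
Apr: 30 days, starts Thu → 5 of Thu, Fri ✓
May: 31 days, starts Sat → 5 of Sat, Sun, Mon
Jun: 30 days, starts Tue → 5 of Tue, Wed
Jul: 31 days, starts Thu → 5 of Thu, Fri, Sat ✓
Aug: 31 days, starts Sun → 5 of Sun, Mon, Tue
Sep: 30 days, starts Wed → 5 of Wed, Thu ✓
Oct: 31 days, starts Fri → 5 of Fri, Sat, Sun
Nov: 30 days, starts Mon → 5 of Mon, Tue
Dec: 31 days, starts Wed → 5 of Wed, Thu, Fri ✓
Months with five Thursdays: Apr, Jul, Sep, Dec.

4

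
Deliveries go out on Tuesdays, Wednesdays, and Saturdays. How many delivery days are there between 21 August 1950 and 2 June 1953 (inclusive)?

21 August 1950 is a Monday.
That's 1017 days from start to end, counting both.
1017 = 7 × 145 + 2, so there are 145 full weeks plus 2 extra days.
Each full week contributes 3 days from the set (Tue, Wed, Sat): 145 × 3 = 435.
The 2 extra days are Mon, Tue — 1 of them qualifies.
Total: 435 + 1 = 436.

436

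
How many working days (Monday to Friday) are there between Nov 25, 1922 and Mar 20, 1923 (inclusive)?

82 weekdays

Nov 25, 1922 is a Saturday.
That's 116 days from start to end, counting both.
116 = 7 × 16 + 4, so there are 16 full weeks plus 4 extra days.
Each full week contributes 5 weekdays (Mon–Fri): 16 × 5 = 80.
The 4 extra days are Saturday, Sunday, Monday, Tuesday — 2 of them qualify.
Total: 80 + 2 = 82.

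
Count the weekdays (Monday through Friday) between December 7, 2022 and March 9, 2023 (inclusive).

67

December 7, 2022 is a Wednesday.
From December 7, 2022 to March 9, 2023 is 93 days inclusive.
93 = 7 × 13 + 2, so there are 13 full weeks plus 2 extra days.
Each full week contributes 5 weekdays (Mon–Fri): 13 × 5 = 65.
The 2 extra days are Wed, Thu — 2 of them qualify.
Total: 65 + 2 = 67.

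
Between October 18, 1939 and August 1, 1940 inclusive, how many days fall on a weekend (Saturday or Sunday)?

October 18, 1939 is a Wednesday.
From October 18, 1939 to August 1, 1940 is 289 days inclusive.
289 = 7 × 41 + 2, so there are 41 full weeks plus 2 extra days.
Each full week contributes 2 weekend days (Sat, Sun): 41 × 2 = 82.
The 2 extra days are Wednesday, Thursday — none qualify.
Total: 82 + 0 = 82.

82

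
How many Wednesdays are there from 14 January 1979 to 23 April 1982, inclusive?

171 Wednesdays

14 January 1979 is a Sunday.
From 14 January 1979 to 23 April 1982 is 1196 days inclusive.
1196 = 7 × 170 + 6, so there are 170 full weeks plus 6 extra days.
Each full week contributes one Wednesday: 170 so far.
The 6 extra days are Sun, Mon, Tue, Wed, Thu, Fri — 1 of them qualifies.
Total: 170 + 1 = 171.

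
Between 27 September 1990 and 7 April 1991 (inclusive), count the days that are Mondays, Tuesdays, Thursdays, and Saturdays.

27 September 1990 is a Thursday.
The range spans 193 days (inclusive of both endpoints).
193 = 7 × 27 + 4, so there are 27 full weeks plus 4 extra days.
Each full week contributes 4 days from the set (Mon, Tue, Thu, Sat): 27 × 4 = 108.
The 4 extra days are Thu, Fri, Sat, Sun — 2 of them qualify.
Total: 108 + 2 = 110.

110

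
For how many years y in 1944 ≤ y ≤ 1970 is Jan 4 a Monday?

3

Day of week of January 4 in each year:
1944: Tue, 1945: Thu, 1946: Fri, 1947: Sat, 1948: Sun, 1949: Tue, 1950: Wed, 1951: Thu, 1952: Fri, 1953: Sun, 1954: Mon ✓, 1955: Tue, 1956: Wed, 1957: Fri, 1958: Sat, 1959: Sun, 1960: Mon ✓, 1961: Wed, 1962: Thu, 1963: Fri, 1964: Sat, 1965: Mon ✓, 1966: Tue, 1967: Wed, 1968: Thu, 1969: Sat, 1970: Sun
Mondays: 1954, 1960, 1965.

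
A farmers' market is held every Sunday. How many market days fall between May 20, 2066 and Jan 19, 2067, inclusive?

May 20, 2066 is a Thursday.
That's 245 days from start to end, counting both.
245 = 7 × 35, so the span is exactly 35 full weeks.
Each full week contributes one Sunday: 35 so far.

35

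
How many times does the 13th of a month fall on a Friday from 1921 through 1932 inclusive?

21

Friday-the-13ths by year:
1921: May
1922: Jan, Oct
1923: Apr, Jul
1924: Jun
1925: Feb, Mar, Nov
1926: Aug
1927: May
1928: Jan, Apr, Jul
1929: Sep, Dec
1930: Jun
1931: Feb, Mar, Nov
1932: May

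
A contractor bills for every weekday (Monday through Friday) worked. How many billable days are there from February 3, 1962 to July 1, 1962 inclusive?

February 3, 1962 is a Saturday.
That's 149 days from start to end, counting both.
149 = 7 × 21 + 2, so there are 21 full weeks plus 2 extra days.
Each full week contributes 5 weekdays (Mon–Fri): 21 × 5 = 105.
The 2 extra days are Sat, Sun — none qualify.
Total: 105 + 0 = 105.

105 weekdays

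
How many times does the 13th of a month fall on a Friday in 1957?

The 13th falls on a Friday when the month's 13th has weekday Fri.
Jan 13 is Sun; Feb 13 is Wed; Mar 13 is Wed; Apr 13 is Sat; May 13 is Mon; Jun 13 is Thu; Jul 13 is Sat; Aug 13 is Tue; Sep 13 is Fri ✓; Oct 13 is Sun; Nov 13 is Wed; Dec 13 is Fri ✓.
Friday the 13ths: Sep, Dec.

2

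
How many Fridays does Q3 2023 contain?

1 July 2023 is a Saturday.
From 1 July 2023 to 30 September 2023 is 92 days inclusive.
92 = 7 × 13 + 1, so there are 13 full weeks plus 1 extra day.
Each full week contributes one Friday: 13 so far.
The 1 extra day is Sat — none qualify.
Total: 13 + 0 = 13.

13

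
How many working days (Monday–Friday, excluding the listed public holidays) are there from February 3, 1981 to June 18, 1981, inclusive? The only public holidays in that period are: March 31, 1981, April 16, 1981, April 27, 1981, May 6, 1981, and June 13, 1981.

94

February 3, 1981 is a Tuesday.
That's 136 days from start to end, counting both.
136 = 7 × 19 + 3, so there are 19 full weeks plus 3 extra days.
Each full week contributes 5 weekdays (Mon–Fri): 19 × 5 = 95.
The 3 extra days are Tue, Wed, Thu — 3 of them qualify.
Total: 95 + 3 = 98.
Holidays: March 31, 1981 (Tue); April 16, 1981 (Thu); April 27, 1981 (Mon); May 6, 1981 (Wed); June 13, 1981 (Sat).
4 of the 5 holidays fall on weekdays; the rest are weekends and were already excluded.
Business days: 98 − 4 = 94.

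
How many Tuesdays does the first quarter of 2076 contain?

January 1, 2076 is a Wednesday.
The range spans 91 days (inclusive of both endpoints).
91 = 7 × 13, so the span is exactly 13 full weeks.
Each full week contributes one Tuesday: 13 so far.
Total: 13.

13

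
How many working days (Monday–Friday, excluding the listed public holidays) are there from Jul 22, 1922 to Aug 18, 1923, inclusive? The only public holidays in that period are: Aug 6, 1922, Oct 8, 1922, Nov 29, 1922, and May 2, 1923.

Jul 22, 1922 is a Saturday.
From Jul 22, 1922 to Aug 18, 1923 is 393 days inclusive.
393 = 7 × 56 + 1, so there are 56 full weeks plus 1 extra day.
Each full week contributes 5 weekdays (Mon–Fri): 56 × 5 = 280.
The 1 extra day is Sat — none qualify.
Total: 280 + 0 = 280.
Holidays: Aug 6, 1922 (Sun); Oct 8, 1922 (Sun); Nov 29, 1922 (Wed); May 2, 1923 (Wed).
2 of the 4 holidays fall on weekdays; the rest are weekends and were already excluded.
Business days: 280 − 2 = 278.

278 working days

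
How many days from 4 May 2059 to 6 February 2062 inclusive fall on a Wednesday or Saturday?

288

4 May 2059 is a Sunday.
From 4 May 2059 to 6 February 2062 is 1010 days inclusive.
1010 = 7 × 144 + 2, so there are 144 full weeks plus 2 extra days.
Each full week contributes 2 days from the set (Wed, Sat): 144 × 2 = 288.
The 2 extra days are Sunday, Monday — none qualify.
Total: 288 + 0 = 288.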